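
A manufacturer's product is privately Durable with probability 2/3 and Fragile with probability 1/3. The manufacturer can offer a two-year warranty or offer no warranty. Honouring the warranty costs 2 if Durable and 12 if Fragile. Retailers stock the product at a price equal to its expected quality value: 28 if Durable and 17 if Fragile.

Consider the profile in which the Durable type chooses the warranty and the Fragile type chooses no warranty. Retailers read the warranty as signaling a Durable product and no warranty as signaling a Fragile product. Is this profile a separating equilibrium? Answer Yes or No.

Yes

Under these beliefs, the warranty earns price 28 and no warranty earns price 17.
Durable: the warranty nets 28 − 2 = 26; no warranty nets 17. Durable prefers the warranty.
Fragile: the warranty nets 28 − 12 = 16; no warranty nets 17. Fragile prefers no warranty.
Neither type deviates, so the separating profile is an equilibrium.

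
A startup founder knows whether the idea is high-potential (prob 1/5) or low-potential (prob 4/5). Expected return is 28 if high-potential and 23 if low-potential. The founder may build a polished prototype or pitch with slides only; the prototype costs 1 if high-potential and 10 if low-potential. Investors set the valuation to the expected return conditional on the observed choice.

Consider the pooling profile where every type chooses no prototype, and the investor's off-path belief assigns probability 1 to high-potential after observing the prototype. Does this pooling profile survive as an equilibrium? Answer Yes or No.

On path, the investor holds the prior and pays 1/5·28 + 4/5·23 = 24. Off path (the prototype), believing high-potential, it pays 28.
high-potential: no prototype nets 24; the prototype nets 28 − 1 = 27. high-potential would deviate.
low-potential: no prototype nets 24; the prototype nets 28 − 10 = 18. low-potential stays.
A type deviates, so pooling fails.

No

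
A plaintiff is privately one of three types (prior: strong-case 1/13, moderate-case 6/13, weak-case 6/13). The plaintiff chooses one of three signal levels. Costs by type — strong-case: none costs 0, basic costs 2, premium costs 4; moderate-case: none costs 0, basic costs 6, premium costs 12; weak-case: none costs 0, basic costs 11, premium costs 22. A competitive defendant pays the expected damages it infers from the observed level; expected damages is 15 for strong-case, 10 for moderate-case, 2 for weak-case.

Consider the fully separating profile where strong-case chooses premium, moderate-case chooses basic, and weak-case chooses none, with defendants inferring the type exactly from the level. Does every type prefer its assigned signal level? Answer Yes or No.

Yes

Separating settlements: premium → 15, basic → 10, none → 2.
strong-case (assigned premium): none: 2 − 0 = 2; basic: 10 − 2 = 8; premium: 15 − 4 = 11. strong-case stays.
moderate-case (assigned basic): none: 2 − 0 = 2; basic: 10 − 6 = 4; premium: 15 − 12 = 3. moderate-case stays.
weak-case (assigned none): none: 2 − 0 = 2; basic: 10 − 11 = -1; premium: 15 − 22 = -7. weak-case stays.
Every type prefers its assigned level; separation holds.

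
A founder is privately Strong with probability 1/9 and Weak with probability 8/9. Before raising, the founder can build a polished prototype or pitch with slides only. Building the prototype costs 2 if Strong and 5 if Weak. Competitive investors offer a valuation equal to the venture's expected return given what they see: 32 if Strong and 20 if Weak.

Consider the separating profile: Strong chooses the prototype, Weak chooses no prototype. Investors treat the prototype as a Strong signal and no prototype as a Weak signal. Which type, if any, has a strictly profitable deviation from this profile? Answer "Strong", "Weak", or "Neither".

The prototype pays 32; no prototype pays 20.
Strong: assigned the prototype, nets 32 − 2 = 30; deviating to no prototype nets 20.
Weak: assigned no prototype, nets 20; deviating to the prototype nets 32 − 5 = 27.
The Weak type gains 7 by deviating.

Weak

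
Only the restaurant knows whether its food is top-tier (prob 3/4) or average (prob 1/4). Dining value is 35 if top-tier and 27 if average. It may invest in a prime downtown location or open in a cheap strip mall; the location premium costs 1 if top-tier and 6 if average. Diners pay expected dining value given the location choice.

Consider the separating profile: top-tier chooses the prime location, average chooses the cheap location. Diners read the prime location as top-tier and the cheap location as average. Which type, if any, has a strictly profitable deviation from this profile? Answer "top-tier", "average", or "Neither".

average

The prime location pays 35; the cheap location pays 27.
top-tier: assigned the prime location, nets 35 − 1 = 34; deviating to the cheap location nets 27.
average: assigned the cheap location, nets 27; deviating to the prime location nets 35 − 6 = 29.
The average type gains 2 by deviating.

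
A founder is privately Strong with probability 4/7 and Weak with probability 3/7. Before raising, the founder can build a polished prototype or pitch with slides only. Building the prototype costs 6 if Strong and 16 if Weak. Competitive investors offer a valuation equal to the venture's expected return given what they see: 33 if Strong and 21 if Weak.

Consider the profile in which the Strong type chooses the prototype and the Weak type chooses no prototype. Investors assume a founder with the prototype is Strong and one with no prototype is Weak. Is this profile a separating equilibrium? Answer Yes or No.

Under these beliefs, the prototype earns valuation 33 and no prototype earns valuation 21.
Strong: the prototype nets 33 − 6 = 27; no prototype nets 21. Strong prefers the prototype.
Weak: the prototype nets 33 − 16 = 17; no prototype nets 21. Weak prefers no prototype.
Neither type deviates, so the separating profile is an equilibrium.

Yes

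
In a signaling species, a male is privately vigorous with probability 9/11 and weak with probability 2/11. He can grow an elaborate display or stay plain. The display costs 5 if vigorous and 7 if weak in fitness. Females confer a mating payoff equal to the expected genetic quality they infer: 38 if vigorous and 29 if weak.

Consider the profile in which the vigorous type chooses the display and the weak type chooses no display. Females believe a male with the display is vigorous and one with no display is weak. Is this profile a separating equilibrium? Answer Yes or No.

Under these beliefs, the display earns mating payoff 38 and no display earns mating payoff 29.
vigorous: the display nets 38 − 5 = 33; no display nets 29. vigorous prefers the display.
weak: the display nets 38 − 7 = 31; no display nets 29. weak would deviate to the display.
weak has a profitable deviation, so the profile is not an equilibrium.

No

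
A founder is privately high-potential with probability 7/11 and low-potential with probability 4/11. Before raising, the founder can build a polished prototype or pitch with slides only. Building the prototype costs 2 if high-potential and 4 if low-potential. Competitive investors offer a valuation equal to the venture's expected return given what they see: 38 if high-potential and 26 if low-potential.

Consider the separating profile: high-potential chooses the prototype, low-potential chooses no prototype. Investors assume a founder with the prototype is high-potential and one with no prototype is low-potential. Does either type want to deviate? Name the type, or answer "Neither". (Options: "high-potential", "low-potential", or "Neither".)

The prototype pays 38; no prototype pays 26.
high-potential: assigned the prototype, nets 38 − 2 = 36; deviating to no prototype nets 26.
low-potential: assigned no prototype, nets 26; deviating to the prototype nets 38 − 4 = 34.
The low-potential type gains 8 by deviating.

low-potential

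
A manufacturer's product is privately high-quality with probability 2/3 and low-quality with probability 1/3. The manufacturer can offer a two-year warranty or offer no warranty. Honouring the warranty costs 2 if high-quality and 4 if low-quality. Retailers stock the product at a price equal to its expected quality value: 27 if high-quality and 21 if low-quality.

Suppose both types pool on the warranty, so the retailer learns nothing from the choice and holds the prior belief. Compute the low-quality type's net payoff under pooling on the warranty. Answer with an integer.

Pooled price = 2/3·27 + 1/3·21 = 25.
low-quality pays cost 4 for the warranty, so net payoff = 25 − 4 = 21.

21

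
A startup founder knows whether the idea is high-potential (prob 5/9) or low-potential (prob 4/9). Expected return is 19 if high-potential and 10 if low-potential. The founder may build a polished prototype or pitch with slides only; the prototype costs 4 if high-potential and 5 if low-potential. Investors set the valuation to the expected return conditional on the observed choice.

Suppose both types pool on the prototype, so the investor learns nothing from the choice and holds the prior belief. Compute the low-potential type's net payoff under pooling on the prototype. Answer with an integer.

10

Pooled valuation = 5/9·19 + 4/9·10 = 15.
low-potential pays cost 5 for the prototype, so net payoff = 15 − 5 = 10.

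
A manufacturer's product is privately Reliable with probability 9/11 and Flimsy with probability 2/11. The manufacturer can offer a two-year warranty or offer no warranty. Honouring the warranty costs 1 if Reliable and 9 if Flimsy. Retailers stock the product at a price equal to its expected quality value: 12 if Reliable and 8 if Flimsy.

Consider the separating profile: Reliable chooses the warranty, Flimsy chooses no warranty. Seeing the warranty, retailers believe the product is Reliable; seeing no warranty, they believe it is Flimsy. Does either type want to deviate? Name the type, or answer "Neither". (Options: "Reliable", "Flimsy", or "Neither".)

The warranty pays 12; no warranty pays 8.
Reliable: assigned the warranty, nets 12 − 1 = 11; deviating to no warranty nets 8.
Flimsy: assigned no warranty, nets 8; deviating to the warranty nets 12 − 9 = 3.
Both types strictly prefer their assigned action; no profitable deviation.

Neither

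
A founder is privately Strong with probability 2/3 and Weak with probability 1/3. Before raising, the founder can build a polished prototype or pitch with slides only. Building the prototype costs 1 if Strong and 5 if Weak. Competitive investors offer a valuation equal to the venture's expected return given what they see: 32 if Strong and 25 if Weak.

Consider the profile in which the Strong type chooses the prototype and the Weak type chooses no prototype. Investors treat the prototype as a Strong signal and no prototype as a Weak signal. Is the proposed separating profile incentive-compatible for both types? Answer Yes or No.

No

Under these beliefs, the prototype earns valuation 32 and no prototype earns valuation 25.
Strong: the prototype nets 32 − 1 = 31; no prototype nets 25. Strong prefers the prototype.
Weak: the prototype nets 32 − 5 = 27; no prototype nets 25. Weak would deviate to the prototype.
Weak has a profitable deviation, so the profile is not an equilibrium.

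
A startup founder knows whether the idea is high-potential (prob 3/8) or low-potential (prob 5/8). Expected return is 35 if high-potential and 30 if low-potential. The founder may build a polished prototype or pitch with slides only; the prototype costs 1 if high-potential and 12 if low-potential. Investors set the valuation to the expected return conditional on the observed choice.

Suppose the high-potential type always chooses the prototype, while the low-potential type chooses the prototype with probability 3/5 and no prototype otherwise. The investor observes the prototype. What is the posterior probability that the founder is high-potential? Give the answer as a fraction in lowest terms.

P(the prototype) = (3/8)·1 + (5/8)·(3/5) = 3/4.
By Bayes' rule, P(high-potential | the prototype) = (3/8) / (3/4) = 1/2.

1/2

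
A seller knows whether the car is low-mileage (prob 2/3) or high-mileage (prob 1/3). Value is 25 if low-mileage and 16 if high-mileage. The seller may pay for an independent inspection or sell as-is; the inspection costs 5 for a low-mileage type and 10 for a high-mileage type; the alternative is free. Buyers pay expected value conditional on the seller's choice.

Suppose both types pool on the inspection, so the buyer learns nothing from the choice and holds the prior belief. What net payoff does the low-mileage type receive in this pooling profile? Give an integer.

17

Pooled price = 2/3·25 + 1/3·16 = 22.
low-mileage pays cost 5 for the inspection, so net payoff = 22 − 5 = 17.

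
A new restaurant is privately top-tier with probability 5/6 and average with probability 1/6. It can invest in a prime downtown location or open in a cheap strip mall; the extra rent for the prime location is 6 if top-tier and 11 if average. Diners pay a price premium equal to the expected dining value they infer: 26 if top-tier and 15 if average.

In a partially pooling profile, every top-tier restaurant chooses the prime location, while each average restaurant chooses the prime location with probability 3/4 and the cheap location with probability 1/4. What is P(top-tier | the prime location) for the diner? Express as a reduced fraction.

20/23

P(the prime location) = (5/6)·1 + (1/6)·(3/4) = 23/24.
By Bayes' rule, P(top-tier | the prime location) = (5/6) / (23/24) = 20/23.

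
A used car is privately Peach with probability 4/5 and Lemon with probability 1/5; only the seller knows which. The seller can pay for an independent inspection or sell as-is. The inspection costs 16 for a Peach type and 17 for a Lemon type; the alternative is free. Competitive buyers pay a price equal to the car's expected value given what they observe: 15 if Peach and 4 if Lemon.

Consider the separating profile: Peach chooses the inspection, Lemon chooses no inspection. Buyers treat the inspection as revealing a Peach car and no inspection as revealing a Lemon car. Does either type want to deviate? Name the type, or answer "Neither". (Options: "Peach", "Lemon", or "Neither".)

Peach

The inspection pays 15; no inspection pays 4.
Peach: assigned the inspection, nets 15 − 16 = -1; deviating to no inspection nets 4.
Lemon: assigned no inspection, nets 4; deviating to the inspection nets 15 − 17 = -2.
The Peach type gains 5 by deviating.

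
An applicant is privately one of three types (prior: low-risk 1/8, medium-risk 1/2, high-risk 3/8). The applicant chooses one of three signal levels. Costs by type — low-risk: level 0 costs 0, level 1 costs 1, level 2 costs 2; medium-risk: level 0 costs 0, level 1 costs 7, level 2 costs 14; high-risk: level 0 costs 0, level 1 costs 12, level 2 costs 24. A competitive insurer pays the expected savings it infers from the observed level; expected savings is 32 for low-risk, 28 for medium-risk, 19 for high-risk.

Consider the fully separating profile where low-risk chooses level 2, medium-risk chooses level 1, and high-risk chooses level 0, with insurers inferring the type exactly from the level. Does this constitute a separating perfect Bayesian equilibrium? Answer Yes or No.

Yes

Separating rebates: level 2 → 32, level 1 → 28, level 0 → 19.
low-risk (assigned level 2): level 0: 19 − 0 = 19; level 1: 28 − 1 = 27; level 2: 32 − 2 = 30. low-risk stays.
medium-risk (assigned level 1): level 0: 19 − 0 = 19; level 1: 28 − 7 = 21; level 2: 32 − 14 = 18. medium-risk stays.
high-risk (assigned level 0): level 0: 19 − 0 = 19; level 1: 28 − 12 = 16; level 2: 32 − 24 = 8. high-risk stays.
Every type prefers its assigned level; separation holds.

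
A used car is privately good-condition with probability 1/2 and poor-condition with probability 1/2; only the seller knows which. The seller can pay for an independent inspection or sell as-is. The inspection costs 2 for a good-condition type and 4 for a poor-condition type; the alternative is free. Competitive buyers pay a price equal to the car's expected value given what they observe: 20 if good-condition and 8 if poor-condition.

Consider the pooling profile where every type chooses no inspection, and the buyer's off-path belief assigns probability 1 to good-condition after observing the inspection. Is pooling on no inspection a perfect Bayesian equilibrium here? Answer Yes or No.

No

On path, the buyer holds the prior and pays 1/2·20 + 1/2·8 = 14. Off path (the inspection), believing good-condition, it pays 20.
good-condition: no inspection nets 14; the inspection nets 20 − 2 = 18. good-condition would deviate.
poor-condition: no inspection nets 14; the inspection nets 20 − 4 = 16. poor-condition would deviate.
A type deviates, so pooling fails.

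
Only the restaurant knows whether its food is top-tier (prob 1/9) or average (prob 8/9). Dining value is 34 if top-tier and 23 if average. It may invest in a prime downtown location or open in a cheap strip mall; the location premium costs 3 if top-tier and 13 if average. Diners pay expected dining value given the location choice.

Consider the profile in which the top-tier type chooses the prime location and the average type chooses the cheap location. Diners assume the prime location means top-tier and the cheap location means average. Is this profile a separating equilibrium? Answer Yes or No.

Under these beliefs, the prime location earns price premium 34 and the cheap location earns price premium 23.
top-tier: the prime location nets 34 − 3 = 31; the cheap location nets 23. top-tier prefers the prime location.
average: the prime location nets 34 − 13 = 21; the cheap location nets 23. average prefers the cheap location.
Neither type deviates, so the separating profile is an equilibrium.

Yes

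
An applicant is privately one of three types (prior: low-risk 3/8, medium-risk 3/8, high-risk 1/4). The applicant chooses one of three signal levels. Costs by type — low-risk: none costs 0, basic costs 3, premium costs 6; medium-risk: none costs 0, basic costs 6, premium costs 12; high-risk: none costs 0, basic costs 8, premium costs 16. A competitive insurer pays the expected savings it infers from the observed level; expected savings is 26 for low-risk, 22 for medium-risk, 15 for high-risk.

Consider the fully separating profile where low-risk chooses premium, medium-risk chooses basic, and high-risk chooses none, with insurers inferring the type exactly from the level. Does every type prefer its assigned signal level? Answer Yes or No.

Separating rebates: premium → 26, basic → 22, none → 15.
low-risk (assigned premium): none: 15 − 0 = 15; basic: 22 − 3 = 19; premium: 26 − 6 = 20. low-risk stays.
medium-risk (assigned basic): none: 15 − 0 = 15; basic: 22 − 6 = 16; premium: 26 − 12 = 14. medium-risk stays.
high-risk (assigned none): none: 15 − 0 = 15; basic: 22 − 8 = 14; premium: 26 − 16 = 10. high-risk stays.
Every type prefers its assigned level; separation holds.

Yes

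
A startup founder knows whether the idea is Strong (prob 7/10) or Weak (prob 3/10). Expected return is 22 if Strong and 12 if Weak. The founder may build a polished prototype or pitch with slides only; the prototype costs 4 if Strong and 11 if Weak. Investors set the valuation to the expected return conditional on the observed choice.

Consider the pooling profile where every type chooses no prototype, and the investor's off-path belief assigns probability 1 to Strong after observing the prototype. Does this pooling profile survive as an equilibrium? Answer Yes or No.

On path, the investor holds the prior and pays 7/10·22 + 3/10·12 = 19. Off path (the prototype), believing Strong, it pays 22.
Strong: no prototype nets 19; the prototype nets 22 − 4 = 18. Strong stays.
Weak: no prototype nets 19; the prototype nets 22 − 11 = 11. Weak stays.
No type deviates, so pooling is sustained.

Yes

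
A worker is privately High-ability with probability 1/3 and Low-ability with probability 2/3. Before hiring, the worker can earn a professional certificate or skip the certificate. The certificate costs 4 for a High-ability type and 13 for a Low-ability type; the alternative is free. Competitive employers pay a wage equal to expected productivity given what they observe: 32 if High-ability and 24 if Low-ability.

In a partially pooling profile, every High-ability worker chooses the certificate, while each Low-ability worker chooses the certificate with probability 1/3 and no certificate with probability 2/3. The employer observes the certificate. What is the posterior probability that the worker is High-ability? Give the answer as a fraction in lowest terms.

3/5

P(the certificate) = (1/3)·1 + (2/3)·(1/3) = 5/9.
By Bayes' rule, P(High-ability | the certificate) = (1/3) / (5/9) = 3/5.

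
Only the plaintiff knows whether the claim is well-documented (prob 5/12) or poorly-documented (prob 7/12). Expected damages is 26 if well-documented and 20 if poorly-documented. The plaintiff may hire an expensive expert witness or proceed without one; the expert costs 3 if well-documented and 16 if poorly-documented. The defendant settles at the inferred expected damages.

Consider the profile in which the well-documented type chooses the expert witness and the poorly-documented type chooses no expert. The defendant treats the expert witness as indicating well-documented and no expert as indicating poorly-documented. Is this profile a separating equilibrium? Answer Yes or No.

Yes

Under these beliefs, the expert witness earns settlement 26 and no expert earns settlement 20.
well-documented: the expert witness nets 26 − 3 = 23; no expert nets 20. well-documented prefers the expert witness.
poorly-documented: the expert witness nets 26 − 16 = 10; no expert nets 20. poorly-documented prefers no expert.
Neither type deviates, so the separating profile is an equilibrium.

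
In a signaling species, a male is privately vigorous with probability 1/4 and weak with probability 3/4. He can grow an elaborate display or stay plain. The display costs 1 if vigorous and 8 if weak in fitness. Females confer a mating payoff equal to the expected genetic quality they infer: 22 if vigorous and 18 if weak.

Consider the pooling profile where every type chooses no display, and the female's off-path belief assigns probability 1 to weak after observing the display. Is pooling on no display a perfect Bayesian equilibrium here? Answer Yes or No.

Yes

On path, the female holds the prior and pays 1/4·22 + 3/4·18 = 19. Off path (the display), believing weak, it pays 18.
vigorous: no display nets 19; the display nets 18 − 1 = 17. vigorous stays.
weak: no display nets 19; the display nets 18 − 8 = 10. weak stays.
No type deviates, so pooling is sustained.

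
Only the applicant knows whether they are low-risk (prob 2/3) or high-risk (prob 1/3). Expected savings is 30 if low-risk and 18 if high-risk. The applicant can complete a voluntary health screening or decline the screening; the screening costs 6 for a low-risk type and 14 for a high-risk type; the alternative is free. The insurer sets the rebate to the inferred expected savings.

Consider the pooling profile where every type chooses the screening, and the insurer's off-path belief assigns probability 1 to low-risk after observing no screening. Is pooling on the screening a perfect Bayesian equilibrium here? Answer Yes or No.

No

On path, the insurer holds the prior and pays 2/3·30 + 1/3·18 = 26. Off path (no screening), believing low-risk, it pays 30.
low-risk: the screening nets 26 − 6 = 20; no screening nets 30. low-risk would deviate.
high-risk: the screening nets 26 − 14 = 12; no screening nets 30. high-risk would deviate.
A type deviates, so pooling fails.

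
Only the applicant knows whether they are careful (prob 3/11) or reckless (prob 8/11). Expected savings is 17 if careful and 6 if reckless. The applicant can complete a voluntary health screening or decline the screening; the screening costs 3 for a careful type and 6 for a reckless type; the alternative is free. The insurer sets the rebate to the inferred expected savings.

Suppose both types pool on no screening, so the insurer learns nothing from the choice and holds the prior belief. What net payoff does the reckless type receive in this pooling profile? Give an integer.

9

Pooled rebate = 3/11·17 + 8/11·6 = 9.
reckless pays no cost for no screening, so net payoff = 9.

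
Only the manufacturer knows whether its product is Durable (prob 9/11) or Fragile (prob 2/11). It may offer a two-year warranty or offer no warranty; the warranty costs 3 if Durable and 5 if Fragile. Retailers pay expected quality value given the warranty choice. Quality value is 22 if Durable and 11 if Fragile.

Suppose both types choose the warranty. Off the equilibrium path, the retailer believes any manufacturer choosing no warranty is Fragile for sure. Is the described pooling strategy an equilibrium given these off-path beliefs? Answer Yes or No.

On path, the retailer holds the prior and pays 9/11·22 + 2/11·11 = 20. Off path (no warranty), believing Fragile, it pays 11.
Durable: the warranty nets 20 − 3 = 17; no warranty nets 11. Durable stays.
Fragile: the warranty nets 20 − 5 = 15; no warranty nets 11. Fragile stays.
No type deviates, so pooling is sustained.

Yes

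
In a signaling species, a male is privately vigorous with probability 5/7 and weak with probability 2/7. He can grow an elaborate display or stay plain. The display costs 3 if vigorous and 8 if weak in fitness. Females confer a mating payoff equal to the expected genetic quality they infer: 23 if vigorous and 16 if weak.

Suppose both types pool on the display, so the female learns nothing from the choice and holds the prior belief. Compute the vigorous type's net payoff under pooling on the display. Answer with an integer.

Pooled mating payoff = 5/7·23 + 2/7·16 = 21.
vigorous pays cost 3 for the display, so net payoff = 21 − 3 = 18.

18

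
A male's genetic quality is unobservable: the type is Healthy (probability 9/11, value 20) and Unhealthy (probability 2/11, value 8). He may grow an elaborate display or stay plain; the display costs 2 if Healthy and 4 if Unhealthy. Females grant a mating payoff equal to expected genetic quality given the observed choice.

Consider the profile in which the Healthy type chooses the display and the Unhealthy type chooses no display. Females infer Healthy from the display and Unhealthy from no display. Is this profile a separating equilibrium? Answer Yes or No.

No

Under these beliefs, the display earns mating payoff 20 and no display earns mating payoff 8.
Healthy: the display nets 20 − 2 = 18; no display nets 8. Healthy prefers the display.
Unhealthy: the display nets 20 − 4 = 16; no display nets 8. Unhealthy would deviate to the display.
Unhealthy has a profitable deviation, so the profile is not an equilibrium.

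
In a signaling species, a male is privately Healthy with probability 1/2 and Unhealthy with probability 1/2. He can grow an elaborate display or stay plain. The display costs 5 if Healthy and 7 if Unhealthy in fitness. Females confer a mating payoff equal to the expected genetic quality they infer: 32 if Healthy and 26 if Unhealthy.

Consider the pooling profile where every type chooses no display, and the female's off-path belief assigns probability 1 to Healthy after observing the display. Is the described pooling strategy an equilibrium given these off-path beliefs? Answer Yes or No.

On path, the female holds the prior and pays 1/2·32 + 1/2·26 = 29. Off path (the display), believing Healthy, it pays 32.
Healthy: no display nets 29; the display nets 32 − 5 = 27. Healthy stays.
Unhealthy: no display nets 29; the display nets 32 − 7 = 25. Unhealthy stays.
No type deviates, so pooling is sustained.

Yes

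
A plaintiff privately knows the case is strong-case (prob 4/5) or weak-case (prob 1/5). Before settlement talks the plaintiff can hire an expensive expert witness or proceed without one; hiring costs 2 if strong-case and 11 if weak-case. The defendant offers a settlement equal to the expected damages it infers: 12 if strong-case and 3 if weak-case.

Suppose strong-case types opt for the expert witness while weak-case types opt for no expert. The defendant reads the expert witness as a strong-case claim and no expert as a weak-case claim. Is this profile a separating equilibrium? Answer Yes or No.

Under these beliefs, the expert witness earns settlement 12 and no expert earns settlement 3.
strong-case: the expert witness nets 12 − 2 = 10; no expert nets 3. strong-case prefers the expert witness.
weak-case: the expert witness nets 12 − 11 = 1; no expert nets 3. weak-case prefers no expert.
Neither type deviates, so the separating profile is an equilibrium.

Yes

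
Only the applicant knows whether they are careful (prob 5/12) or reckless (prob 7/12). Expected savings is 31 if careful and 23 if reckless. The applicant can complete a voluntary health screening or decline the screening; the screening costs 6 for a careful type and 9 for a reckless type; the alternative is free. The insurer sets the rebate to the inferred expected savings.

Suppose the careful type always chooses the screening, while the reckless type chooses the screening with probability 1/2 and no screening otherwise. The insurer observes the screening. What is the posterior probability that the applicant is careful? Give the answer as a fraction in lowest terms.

P(the screening) = (5/12)·1 + (7/12)·(1/2) = 17/24.
By Bayes' rule, P(careful | the screening) = (5/12) / (17/24) = 10/17.

10/17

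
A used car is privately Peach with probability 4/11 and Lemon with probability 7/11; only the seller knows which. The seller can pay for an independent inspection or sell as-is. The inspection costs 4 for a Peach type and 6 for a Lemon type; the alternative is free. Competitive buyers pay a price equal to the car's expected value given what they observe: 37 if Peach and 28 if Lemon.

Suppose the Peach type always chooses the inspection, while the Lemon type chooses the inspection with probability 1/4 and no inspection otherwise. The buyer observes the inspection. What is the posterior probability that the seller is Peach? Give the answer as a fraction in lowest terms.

P(the inspection) = (4/11)·1 + (7/11)·(1/4) = 23/44.
By Bayes' rule, P(Peach | the inspection) = (4/11) / (23/44) = 16/23.

16/23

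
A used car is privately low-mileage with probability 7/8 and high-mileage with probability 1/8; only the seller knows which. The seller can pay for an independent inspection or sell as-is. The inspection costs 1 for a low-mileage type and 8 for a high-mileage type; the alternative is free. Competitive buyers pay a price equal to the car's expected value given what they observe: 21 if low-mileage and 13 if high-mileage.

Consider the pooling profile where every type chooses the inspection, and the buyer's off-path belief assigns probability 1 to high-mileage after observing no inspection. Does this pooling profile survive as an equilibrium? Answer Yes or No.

On path, the buyer holds the prior and pays 7/8·21 + 1/8·13 = 20. Off path (no inspection), believing high-mileage, it pays 13.
low-mileage: the inspection nets 20 − 1 = 19; no inspection nets 13. low-mileage stays.
high-mileage: the inspection nets 20 − 8 = 12; no inspection nets 13. high-mileage would deviate.
A type deviates, so pooling fails.

No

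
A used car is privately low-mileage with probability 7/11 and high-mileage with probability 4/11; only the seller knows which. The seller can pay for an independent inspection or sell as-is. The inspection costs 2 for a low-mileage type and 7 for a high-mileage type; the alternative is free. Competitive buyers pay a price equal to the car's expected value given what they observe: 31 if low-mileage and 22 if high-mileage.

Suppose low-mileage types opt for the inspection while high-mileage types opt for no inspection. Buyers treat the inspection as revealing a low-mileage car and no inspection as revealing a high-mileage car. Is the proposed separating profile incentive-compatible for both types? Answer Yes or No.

Under these beliefs, the inspection earns price 31 and no inspection earns price 22.
low-mileage: the inspection nets 31 − 2 = 29; no inspection nets 22. low-mileage prefers the inspection.
high-mileage: the inspection nets 31 − 7 = 24; no inspection nets 22. high-mileage would deviate to the inspection.
high-mileage has a profitable deviation, so the profile is not an equilibrium.

No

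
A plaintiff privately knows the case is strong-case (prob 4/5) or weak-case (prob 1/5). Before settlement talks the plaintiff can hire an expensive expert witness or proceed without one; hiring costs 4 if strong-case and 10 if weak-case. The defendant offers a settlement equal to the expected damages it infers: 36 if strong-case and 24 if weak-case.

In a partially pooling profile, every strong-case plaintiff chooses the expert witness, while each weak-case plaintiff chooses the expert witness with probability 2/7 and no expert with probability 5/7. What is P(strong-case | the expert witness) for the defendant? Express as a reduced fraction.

14/15

P(the expert witness) = (4/5)·1 + (1/5)·(2/7) = 6/7.
By Bayes' rule, P(strong-case | the expert witness) = (4/5) / (6/7) = 14/15.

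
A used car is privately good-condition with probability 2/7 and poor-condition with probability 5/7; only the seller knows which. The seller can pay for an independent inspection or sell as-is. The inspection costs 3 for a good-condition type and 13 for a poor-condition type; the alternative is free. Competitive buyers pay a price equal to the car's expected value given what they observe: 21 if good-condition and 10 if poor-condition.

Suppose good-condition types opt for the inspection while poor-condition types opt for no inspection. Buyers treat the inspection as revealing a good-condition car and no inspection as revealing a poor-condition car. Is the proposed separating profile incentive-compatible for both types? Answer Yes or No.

Yes

Under these beliefs, the inspection earns price 21 and no inspection earns price 10.
good-condition: the inspection nets 21 − 3 = 18; no inspection nets 10. good-condition prefers the inspection.
poor-condition: the inspection nets 21 − 13 = 8; no inspection nets 10. poor-condition prefers no inspection.
Neither type deviates, so the separating profile is an equilibrium.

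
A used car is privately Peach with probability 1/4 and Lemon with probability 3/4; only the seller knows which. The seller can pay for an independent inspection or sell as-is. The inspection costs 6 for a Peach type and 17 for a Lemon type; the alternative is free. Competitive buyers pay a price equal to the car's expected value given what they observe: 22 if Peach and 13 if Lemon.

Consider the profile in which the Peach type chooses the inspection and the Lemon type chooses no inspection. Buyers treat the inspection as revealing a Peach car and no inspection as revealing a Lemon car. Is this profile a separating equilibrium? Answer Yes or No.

Yes

Under these beliefs, the inspection earns price 22 and no inspection earns price 13.
Peach: the inspection nets 22 − 6 = 16; no inspection nets 13. Peach prefers the inspection.
Lemon: the inspection nets 22 − 17 = 5; no inspection nets 13. Lemon prefers no inspection.
Neither type deviates, so the separating profile is an equilibrium.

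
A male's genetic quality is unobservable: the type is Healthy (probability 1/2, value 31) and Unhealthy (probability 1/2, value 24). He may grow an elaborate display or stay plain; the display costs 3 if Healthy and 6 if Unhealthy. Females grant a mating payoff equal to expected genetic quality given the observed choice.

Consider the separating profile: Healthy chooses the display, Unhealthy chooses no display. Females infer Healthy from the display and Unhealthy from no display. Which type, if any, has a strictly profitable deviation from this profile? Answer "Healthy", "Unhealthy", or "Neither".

Unhealthy

The display pays 31; no display pays 24.
Healthy: assigned the display, nets 31 − 3 = 28; deviating to no display nets 24.
Unhealthy: assigned no display, nets 24; deviating to the display nets 31 − 6 = 25.
The Unhealthy type gains 1 by deviating.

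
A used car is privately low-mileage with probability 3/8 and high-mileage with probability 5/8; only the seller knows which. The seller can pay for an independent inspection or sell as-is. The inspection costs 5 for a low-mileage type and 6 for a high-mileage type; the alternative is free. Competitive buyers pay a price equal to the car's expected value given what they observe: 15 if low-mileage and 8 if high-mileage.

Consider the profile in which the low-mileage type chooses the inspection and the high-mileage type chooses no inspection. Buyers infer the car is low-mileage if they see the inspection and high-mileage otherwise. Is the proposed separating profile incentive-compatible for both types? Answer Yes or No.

Under these beliefs, the inspection earns price 15 and no inspection earns price 8.
low-mileage: the inspection nets 15 − 5 = 10; no inspection nets 8. low-mileage prefers the inspection.
high-mileage: the inspection nets 15 − 6 = 9; no inspection nets 8. high-mileage would deviate to the inspection.
high-mileage has a profitable deviation, so the profile is not an equilibrium.

No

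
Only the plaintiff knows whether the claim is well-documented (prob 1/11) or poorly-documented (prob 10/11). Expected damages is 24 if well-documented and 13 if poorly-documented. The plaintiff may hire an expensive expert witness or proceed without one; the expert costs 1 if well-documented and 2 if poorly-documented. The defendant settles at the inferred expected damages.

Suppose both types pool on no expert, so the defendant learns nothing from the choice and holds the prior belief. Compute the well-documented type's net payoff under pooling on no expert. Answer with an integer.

Pooled settlement = 1/11·24 + 10/11·13 = 14.
well-documented pays no cost for no expert, so net payoff = 14.

14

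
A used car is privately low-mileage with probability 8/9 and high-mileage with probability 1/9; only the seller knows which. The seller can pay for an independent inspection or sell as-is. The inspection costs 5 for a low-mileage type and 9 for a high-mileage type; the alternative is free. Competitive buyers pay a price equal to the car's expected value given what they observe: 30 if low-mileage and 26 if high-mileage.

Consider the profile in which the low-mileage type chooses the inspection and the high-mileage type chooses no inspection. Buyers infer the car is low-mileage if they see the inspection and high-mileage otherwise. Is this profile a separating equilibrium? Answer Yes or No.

No

Under these beliefs, the inspection earns price 30 and no inspection earns price 26.
low-mileage: the inspection nets 30 − 5 = 25; no inspection nets 26. low-mileage would deviate to no inspection.
high-mileage: the inspection nets 30 − 9 = 21; no inspection nets 26. high-mileage prefers no inspection.
low-mileage has a profitable deviation, so the profile is not an equilibrium.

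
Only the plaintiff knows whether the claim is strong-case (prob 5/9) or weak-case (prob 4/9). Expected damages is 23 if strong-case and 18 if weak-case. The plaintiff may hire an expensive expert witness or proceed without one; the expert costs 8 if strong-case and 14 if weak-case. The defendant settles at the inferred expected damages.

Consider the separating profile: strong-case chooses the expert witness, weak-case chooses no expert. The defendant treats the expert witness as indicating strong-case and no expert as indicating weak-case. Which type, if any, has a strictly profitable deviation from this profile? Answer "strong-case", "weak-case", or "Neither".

The expert witness pays 23; no expert pays 18.
strong-case: assigned the expert witness, nets 23 − 8 = 15; deviating to no expert nets 18.
weak-case: assigned no expert, nets 18; deviating to the expert witness nets 23 − 14 = 9.
The strong-case type gains 3 by deviating.

strong-case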